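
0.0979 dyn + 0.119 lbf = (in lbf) 0.119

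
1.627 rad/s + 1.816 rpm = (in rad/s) 1.817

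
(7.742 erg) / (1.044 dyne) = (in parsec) 2.403e-18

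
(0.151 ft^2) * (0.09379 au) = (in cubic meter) 1.968e+08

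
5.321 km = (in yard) 5819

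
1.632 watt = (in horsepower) 0.002189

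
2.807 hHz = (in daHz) 28.07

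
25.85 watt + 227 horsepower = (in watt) 1.693e+05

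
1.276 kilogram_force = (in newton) 12.51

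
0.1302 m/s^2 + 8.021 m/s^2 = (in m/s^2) 8.151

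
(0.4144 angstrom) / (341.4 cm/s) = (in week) 2.007e-17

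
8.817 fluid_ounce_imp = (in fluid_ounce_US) 8.471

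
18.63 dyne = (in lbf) 4.188e-05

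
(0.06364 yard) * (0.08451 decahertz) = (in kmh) 0.177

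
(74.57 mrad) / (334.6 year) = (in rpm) 6.748e-11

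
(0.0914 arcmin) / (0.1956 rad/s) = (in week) 2.247e-10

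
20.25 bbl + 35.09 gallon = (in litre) 3352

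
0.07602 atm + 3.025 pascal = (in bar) 0.07706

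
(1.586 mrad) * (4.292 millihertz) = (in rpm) 6.5e-05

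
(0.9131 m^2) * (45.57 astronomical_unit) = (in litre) 6.225e+15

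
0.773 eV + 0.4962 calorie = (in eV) 1.296e+19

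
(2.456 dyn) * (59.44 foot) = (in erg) 4450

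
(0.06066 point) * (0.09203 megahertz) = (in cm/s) 196.9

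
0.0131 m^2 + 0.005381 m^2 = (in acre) 4.567e-06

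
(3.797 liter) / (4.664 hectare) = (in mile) 5.059e-11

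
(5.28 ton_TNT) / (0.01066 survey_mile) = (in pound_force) 2.895e+08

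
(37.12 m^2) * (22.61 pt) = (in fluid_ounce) 1.001e+04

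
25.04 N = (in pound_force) 5.629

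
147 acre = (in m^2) 5.949e+05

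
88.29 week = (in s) 5.34e+07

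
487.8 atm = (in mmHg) 3.707e+05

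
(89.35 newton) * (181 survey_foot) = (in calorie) 1178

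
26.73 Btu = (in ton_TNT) 6.74e-06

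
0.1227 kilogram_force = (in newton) 1.203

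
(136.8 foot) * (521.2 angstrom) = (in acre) 5.37e-10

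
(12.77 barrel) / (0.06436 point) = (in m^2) 8.942e+04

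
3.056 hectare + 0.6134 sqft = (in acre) 7.552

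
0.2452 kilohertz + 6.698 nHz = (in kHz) 0.2452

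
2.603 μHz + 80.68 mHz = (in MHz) 8.068e-08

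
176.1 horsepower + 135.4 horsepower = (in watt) 2.323e+05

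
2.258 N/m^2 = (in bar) 2.258e-05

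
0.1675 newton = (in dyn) 1.675e+04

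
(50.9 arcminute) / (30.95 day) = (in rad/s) 5.537e-09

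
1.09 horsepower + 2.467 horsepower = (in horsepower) 3.557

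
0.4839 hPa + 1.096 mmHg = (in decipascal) 1945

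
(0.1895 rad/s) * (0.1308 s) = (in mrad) 24.79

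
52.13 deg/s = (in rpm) 8.688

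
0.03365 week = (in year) 0.0006453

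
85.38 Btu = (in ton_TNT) 2.153e-05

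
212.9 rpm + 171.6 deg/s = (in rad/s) 25.29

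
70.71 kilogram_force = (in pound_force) 155.9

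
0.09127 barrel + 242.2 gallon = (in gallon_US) 246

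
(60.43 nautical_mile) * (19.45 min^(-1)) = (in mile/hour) 8.116e+04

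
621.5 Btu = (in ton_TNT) 0.0001567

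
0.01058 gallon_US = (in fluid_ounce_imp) 1.41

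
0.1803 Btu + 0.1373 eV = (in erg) 1.902e+09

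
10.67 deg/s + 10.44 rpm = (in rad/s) 1.28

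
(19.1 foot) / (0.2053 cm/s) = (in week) 0.004689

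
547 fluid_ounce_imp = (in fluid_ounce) 525.5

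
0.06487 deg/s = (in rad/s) 0.001132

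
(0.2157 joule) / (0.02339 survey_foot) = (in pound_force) 6.802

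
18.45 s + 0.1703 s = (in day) 0.0002155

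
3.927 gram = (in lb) 0.008658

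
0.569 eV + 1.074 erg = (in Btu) 1.018e-10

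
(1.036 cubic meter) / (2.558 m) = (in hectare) 4.05e-05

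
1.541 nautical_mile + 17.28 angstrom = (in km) 2.854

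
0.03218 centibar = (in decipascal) 321.8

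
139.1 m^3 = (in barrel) 874.9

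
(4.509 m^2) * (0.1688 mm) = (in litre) 0.7611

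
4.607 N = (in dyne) 4.607e+05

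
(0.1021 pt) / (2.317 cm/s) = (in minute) 2.591e-05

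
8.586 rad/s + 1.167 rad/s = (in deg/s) 558.8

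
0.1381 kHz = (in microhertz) 1.381e+08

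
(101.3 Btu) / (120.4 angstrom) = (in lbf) 1.996e+12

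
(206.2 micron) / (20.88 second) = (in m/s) 9.875e-06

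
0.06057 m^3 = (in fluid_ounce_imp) 2132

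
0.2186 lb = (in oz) 3.498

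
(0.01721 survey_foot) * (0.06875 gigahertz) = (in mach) 1059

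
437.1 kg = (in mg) 4.371e+08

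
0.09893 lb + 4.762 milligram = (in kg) 0.04488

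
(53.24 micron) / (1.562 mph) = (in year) 2.418e-12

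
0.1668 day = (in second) 1.441e+04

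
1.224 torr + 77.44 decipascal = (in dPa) 1709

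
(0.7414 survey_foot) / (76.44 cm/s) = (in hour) 8.212e-05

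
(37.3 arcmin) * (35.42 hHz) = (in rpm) 367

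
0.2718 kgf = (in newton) 2.665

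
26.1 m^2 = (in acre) 0.006449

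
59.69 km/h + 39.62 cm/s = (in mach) 0.04986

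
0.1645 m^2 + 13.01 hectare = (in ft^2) 1.4e+06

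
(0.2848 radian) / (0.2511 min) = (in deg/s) 1.083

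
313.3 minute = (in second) 1.88e+04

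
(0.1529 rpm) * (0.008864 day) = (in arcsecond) 2.529e+06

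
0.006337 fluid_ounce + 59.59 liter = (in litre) 59.59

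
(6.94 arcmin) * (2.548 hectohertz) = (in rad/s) 0.5144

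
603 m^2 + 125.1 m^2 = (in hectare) 0.07281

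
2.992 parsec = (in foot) 3.029e+17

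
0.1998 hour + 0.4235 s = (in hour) 0.1999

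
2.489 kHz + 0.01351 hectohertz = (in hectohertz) 24.9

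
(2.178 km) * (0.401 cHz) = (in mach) 0.02565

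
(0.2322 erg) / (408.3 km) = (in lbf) 1.278e-14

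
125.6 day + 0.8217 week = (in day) 131.4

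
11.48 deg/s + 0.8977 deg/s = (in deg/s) 12.38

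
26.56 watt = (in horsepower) 0.03562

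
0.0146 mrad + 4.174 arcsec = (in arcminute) 0.1198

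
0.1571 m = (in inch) 6.185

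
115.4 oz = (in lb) 7.212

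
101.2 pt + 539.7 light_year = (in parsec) 165.5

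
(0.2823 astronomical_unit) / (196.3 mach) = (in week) 1.045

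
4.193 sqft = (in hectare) 3.895e-05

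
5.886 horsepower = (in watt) 4389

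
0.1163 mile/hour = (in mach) 0.0001527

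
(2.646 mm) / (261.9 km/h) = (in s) 3.637e-05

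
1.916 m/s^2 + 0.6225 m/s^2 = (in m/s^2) 2.538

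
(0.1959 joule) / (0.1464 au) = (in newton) 8.945e-12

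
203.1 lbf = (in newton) 903.4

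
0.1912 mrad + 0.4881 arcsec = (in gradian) 0.01232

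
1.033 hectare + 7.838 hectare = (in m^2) 8.871e+04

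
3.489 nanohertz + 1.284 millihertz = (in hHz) 1.284e-05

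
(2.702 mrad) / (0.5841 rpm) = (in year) 1.401e-09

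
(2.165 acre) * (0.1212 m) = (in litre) 1.062e+06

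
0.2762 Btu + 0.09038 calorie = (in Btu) 0.2766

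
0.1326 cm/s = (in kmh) 0.004774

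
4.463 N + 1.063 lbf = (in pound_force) 2.066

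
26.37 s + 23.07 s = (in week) 8.175e-05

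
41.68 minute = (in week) 0.004135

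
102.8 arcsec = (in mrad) 0.4984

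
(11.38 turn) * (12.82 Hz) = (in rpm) 8753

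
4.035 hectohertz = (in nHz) 4.035e+11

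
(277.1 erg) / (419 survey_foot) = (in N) 2.17e-07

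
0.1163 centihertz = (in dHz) 0.01163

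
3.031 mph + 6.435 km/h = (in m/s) 3.142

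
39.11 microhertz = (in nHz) 3.911e+04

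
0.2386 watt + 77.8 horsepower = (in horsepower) 77.8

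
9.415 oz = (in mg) 2.669e+05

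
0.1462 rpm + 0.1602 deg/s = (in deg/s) 1.037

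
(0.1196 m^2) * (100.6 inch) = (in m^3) 0.3056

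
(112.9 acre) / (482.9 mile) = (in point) 1666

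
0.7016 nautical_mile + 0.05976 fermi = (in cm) 1.299e+05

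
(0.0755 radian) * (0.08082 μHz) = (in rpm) 5.827e-08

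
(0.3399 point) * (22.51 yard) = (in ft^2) 0.02657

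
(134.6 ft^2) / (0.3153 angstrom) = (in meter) 3.966e+11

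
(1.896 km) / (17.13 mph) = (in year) 7.851e-06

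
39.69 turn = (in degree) 1.429e+04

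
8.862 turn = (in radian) 55.68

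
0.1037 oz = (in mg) 2940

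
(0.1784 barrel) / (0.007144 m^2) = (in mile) 0.002467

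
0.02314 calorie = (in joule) 0.09682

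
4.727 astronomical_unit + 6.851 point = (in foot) 2.32e+12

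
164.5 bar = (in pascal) 1.645e+07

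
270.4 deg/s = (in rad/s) 4.719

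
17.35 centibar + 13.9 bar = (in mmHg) 1.056e+04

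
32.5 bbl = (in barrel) 32.5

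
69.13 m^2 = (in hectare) 0.006913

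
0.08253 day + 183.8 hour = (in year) 0.02121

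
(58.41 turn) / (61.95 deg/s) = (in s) 339.4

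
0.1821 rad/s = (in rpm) 1.739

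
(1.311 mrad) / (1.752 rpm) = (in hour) 1.985e-06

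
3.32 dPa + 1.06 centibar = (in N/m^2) 1060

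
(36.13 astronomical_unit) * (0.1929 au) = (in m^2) 1.56e+23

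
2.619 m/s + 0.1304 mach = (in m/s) 47.02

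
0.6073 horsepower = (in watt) 452.9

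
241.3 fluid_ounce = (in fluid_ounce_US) 241.3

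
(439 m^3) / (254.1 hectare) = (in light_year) 1.826e-20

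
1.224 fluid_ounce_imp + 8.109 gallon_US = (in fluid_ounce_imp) 1082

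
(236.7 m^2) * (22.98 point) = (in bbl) 12.07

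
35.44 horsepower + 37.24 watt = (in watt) 2.646e+04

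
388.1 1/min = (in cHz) 646.8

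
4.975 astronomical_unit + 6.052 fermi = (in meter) 7.442e+11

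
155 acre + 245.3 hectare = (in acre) 761.1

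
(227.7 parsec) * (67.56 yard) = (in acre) 1.073e+17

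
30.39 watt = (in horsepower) 0.04075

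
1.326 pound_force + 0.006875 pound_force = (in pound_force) 1.333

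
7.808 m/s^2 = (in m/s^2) 7.808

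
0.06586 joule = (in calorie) 0.01574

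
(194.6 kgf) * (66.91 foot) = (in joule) 3.892e+04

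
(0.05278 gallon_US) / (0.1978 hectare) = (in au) 6.752e-19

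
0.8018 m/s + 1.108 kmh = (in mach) 0.003259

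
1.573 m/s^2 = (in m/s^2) 1.573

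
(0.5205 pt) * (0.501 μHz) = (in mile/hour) 2.058e-10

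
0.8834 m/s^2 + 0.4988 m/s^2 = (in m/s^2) 1.382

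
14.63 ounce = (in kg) 0.4148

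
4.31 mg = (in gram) 0.00431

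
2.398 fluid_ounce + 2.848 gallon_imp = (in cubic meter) 0.01302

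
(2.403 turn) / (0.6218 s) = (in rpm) 231.9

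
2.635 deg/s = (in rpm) 0.4392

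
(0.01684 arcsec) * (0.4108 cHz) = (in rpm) 3.203e-09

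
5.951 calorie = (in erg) 2.49e+08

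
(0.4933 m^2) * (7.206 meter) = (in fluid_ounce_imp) 1.251e+05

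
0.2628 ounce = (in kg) 0.00745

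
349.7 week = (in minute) 3.525e+06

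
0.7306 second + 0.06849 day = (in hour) 1.644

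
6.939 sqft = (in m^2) 0.6447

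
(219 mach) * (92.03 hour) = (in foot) 8.105e+10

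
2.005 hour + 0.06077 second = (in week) 0.01193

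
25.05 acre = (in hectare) 10.14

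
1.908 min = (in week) 0.0001893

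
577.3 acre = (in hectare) 233.6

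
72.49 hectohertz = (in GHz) 7.249e-06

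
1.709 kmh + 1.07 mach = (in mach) 1.071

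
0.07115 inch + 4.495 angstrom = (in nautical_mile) 9.758e-07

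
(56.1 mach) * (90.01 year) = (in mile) 3.369e+10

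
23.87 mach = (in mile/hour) 1.818e+04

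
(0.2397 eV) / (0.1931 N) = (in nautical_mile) 1.074e-22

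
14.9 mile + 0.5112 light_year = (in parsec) 0.1567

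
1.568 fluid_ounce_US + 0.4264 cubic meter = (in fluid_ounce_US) 1.442e+04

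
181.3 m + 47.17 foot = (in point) 5.547e+05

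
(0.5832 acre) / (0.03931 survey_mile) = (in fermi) 3.731e+16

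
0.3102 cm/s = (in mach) 9.11e-06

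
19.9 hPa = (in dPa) 1.99e+04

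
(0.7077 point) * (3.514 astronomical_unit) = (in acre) 3.243e+04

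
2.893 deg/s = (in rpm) 0.4822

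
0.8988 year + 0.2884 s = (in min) 4.724e+05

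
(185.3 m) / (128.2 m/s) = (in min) 0.02409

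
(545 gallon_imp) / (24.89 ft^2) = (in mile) 0.0006658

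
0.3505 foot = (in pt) 302.8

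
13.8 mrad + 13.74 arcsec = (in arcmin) 47.67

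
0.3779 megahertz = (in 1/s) 3.779e+05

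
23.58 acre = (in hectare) 9.542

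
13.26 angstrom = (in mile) 8.239e-13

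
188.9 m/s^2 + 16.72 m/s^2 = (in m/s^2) 205.6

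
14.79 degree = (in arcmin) 887.4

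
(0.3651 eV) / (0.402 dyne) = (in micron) 1.455e-08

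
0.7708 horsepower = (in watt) 574.8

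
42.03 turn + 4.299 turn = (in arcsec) 6.004e+07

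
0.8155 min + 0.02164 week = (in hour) 3.649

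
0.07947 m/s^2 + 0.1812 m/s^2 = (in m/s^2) 0.2607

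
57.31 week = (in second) 3.466e+07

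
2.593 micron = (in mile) 1.611e-09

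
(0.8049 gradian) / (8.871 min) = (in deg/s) 0.001361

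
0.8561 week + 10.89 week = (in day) 82.22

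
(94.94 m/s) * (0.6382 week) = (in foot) 1.202e+08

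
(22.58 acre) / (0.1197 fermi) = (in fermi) 7.634e+35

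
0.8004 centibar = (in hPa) 8.004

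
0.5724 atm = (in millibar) 580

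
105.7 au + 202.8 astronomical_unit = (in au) 308.5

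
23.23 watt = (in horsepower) 0.03115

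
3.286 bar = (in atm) 3.243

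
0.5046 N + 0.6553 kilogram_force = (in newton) 6.931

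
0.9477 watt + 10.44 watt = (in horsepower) 0.01527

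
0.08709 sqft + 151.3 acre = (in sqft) 6.591e+06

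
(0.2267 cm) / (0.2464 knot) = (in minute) 0.0002981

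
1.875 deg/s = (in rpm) 0.3125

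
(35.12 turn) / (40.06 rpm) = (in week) 8.697e-05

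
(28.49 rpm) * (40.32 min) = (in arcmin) 2.481e+07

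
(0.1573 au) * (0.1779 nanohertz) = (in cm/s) 418.6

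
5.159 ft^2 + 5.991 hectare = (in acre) 14.8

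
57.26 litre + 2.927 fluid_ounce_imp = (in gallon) 15.15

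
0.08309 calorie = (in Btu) 0.0003295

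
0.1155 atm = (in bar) 0.117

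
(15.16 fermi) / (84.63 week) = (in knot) 5.757e-22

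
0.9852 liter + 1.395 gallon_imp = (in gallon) 1.936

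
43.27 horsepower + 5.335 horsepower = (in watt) 3.624e+04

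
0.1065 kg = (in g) 106.5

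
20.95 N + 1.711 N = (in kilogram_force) 2.311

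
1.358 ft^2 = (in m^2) 0.1262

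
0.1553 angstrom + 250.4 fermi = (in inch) 6.213e-10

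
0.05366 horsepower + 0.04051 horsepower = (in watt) 70.22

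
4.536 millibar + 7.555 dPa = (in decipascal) 4544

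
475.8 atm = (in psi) 6992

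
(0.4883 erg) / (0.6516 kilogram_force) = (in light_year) 8.077e-25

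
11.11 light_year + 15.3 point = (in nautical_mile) 5.675e+13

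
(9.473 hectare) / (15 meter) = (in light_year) 6.675e-13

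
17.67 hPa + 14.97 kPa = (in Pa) 1.674e+04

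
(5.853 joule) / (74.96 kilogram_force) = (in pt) 22.57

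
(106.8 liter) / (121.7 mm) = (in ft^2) 9.446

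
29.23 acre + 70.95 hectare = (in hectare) 82.78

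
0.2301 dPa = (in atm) 2.271e-07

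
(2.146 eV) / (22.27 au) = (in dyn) 1.032e-26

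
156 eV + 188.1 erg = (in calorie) 4.496e-06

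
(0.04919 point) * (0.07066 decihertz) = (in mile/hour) 2.743e-07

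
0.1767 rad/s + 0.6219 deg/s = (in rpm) 1.791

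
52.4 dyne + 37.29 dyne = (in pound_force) 0.0002016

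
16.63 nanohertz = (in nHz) 16.63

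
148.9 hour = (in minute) 8934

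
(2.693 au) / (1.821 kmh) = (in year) 2.526e+04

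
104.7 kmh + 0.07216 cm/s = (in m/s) 29.08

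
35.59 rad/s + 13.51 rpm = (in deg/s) 2120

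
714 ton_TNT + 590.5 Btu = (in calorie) 7.14e+11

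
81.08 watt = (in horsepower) 0.1087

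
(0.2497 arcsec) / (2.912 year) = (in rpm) 1.259e-13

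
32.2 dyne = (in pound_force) 7.239e-05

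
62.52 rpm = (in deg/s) 375.1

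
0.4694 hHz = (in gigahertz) 4.694e-08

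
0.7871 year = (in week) 41.04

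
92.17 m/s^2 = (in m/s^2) 92.17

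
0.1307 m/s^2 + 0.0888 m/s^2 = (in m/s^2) 0.2195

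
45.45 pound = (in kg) 20.62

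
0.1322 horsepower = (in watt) 98.58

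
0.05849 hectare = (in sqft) 6296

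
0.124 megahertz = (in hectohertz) 1240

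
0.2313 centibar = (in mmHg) 1.735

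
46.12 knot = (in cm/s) 2373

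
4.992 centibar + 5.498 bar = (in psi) 80.47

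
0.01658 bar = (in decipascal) 1.658e+04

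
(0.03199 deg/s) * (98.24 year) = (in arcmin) 5.946e+09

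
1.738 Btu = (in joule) 1834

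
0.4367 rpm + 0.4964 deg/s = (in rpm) 0.5194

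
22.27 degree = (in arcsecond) 8.017e+04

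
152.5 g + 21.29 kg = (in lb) 47.27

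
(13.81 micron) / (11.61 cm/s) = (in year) 3.772e-12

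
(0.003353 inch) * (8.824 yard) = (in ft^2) 0.007397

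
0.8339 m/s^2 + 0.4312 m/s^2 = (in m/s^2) 1.265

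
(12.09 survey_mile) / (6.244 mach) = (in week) 1.513e-05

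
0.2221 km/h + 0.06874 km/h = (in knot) 0.157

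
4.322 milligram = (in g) 0.004322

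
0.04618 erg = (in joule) 4.618e-09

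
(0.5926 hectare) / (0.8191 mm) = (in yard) 7.912e+06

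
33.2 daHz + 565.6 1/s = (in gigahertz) 8.976e-07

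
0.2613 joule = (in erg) 2.613e+06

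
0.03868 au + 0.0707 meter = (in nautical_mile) 3.124e+06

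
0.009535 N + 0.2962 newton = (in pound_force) 0.06873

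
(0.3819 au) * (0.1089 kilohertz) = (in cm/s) 6.222e+14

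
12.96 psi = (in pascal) 8.936e+04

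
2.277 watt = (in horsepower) 0.003054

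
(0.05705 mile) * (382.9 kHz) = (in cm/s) 3.516e+09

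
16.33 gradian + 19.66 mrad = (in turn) 0.04395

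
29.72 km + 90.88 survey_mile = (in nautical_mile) 95.02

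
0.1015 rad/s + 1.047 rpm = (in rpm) 2.016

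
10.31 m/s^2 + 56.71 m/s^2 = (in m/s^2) 67.02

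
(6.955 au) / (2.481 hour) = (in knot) 2.264e+08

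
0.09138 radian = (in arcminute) 314.1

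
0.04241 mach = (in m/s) 14.44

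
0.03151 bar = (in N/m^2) 3151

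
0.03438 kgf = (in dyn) 3.372e+04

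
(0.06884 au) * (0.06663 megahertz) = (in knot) 1.334e+15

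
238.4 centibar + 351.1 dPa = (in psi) 34.58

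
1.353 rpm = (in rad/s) 0.1417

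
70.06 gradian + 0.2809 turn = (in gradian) 182.4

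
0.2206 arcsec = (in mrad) 0.001069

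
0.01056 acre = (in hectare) 0.004273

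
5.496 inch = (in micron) 1.396e+05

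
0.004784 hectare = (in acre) 0.01182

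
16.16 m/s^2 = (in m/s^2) 16.16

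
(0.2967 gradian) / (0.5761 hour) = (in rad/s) 2.247e-06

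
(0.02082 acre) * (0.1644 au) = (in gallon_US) 5.474e+14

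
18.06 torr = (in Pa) 2408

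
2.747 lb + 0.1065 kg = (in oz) 47.71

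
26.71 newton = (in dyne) 2.671e+06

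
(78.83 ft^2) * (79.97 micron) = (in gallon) 0.1547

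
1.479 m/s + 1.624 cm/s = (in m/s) 1.495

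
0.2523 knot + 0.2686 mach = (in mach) 0.269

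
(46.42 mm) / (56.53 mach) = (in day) 2.791e-11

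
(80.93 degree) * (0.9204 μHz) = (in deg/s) 7.449e-05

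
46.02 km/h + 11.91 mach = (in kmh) 1.465e+04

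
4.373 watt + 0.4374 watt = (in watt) 4.81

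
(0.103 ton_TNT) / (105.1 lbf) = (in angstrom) 9.218e+15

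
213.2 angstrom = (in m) 2.132e-08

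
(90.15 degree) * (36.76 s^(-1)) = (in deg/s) 3314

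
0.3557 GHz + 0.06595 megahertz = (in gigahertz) 0.3558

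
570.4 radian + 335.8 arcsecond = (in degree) 3.268e+04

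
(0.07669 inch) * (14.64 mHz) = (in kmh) 0.0001027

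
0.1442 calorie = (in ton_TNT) 1.442e-10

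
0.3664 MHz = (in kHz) 366.4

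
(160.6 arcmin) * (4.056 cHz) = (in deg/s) 0.1086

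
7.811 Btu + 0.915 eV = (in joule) 8241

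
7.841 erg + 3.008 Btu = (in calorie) 758.5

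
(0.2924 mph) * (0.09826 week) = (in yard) 8495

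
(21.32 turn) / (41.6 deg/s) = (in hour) 0.05125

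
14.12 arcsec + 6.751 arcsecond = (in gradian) 0.006442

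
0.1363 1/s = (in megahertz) 1.363e-07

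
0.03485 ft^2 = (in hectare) 3.238e-07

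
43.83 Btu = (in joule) 4.624e+04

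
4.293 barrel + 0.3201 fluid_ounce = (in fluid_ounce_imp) 2.402e+04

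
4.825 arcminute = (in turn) 0.0002234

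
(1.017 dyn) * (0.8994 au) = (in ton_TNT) 0.000327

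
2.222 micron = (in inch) 8.748e-05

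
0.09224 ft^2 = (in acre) 2.118e-06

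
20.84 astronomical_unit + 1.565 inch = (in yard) 3.409e+12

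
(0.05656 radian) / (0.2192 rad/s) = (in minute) 0.0043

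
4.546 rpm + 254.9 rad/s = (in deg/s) 1.463e+04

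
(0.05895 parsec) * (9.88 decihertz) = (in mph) 4.02e+15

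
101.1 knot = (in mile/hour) 116.3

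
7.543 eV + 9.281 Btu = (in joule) 9792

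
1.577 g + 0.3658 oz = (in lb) 0.02634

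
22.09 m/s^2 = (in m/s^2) 22.09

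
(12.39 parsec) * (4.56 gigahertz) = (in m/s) 1.743e+27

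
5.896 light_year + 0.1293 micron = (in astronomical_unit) 3.729e+05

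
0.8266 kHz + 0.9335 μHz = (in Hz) 826.6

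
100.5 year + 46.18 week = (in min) 5.329e+07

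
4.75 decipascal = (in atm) 4.688e-06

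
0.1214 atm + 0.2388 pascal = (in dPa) 1.23e+05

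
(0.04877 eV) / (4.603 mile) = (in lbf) 2.371e-25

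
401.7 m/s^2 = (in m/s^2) 401.7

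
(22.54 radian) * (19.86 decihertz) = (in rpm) 427.5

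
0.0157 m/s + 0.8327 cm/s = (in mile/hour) 0.05375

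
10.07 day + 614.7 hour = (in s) 3.083e+06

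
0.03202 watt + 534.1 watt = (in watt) 534.1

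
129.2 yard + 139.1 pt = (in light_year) 1.249e-14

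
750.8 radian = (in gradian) 4.78e+04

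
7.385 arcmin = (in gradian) 0.1368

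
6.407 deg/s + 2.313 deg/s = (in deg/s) 8.72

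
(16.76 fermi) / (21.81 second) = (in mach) 2.257e-18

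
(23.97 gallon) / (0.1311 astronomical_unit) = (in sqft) 4.98e-11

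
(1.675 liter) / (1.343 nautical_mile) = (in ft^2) 7.249e-06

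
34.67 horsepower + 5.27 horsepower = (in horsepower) 39.94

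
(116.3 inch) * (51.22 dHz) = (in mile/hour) 33.85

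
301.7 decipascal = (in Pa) 30.17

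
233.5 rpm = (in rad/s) 24.45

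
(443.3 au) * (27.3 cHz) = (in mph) 4.05e+13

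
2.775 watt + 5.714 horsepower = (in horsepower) 5.718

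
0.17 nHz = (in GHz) 1.7e-19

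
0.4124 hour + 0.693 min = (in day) 0.01766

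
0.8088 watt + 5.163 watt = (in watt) 5.972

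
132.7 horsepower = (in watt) 9.895e+04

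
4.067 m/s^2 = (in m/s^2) 4.067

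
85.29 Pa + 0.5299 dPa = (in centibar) 0.08534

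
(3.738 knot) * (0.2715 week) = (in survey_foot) 1.036e+06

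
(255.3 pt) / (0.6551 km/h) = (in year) 1.569e-08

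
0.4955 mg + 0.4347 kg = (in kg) 0.4347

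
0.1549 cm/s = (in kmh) 0.005576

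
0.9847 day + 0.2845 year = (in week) 14.98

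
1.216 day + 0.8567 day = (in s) 1.791e+05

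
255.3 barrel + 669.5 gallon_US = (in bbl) 271.2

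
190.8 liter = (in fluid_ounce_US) 6452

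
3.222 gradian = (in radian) 0.05061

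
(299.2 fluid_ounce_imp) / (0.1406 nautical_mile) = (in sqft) 0.0003514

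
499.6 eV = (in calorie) 1.913e-17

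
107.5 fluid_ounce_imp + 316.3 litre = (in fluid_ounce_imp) 1.124e+04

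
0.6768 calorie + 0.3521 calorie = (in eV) 2.687e+19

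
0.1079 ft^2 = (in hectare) 1.002e-06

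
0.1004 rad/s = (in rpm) 0.9587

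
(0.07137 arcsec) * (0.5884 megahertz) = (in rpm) 1.944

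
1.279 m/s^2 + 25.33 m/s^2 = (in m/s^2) 26.61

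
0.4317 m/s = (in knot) 0.8392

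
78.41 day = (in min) 1.129e+05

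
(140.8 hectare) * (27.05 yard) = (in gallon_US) 9.2e+09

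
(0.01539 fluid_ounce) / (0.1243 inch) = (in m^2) 0.0001442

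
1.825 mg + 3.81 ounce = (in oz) 3.81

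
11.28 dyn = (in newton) 0.0001128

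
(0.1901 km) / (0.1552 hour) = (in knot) 0.6614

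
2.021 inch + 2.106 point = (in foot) 0.1709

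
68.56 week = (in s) 4.147e+07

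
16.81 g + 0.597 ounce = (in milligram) 3.373e+04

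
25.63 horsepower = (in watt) 1.911e+04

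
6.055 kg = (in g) 6055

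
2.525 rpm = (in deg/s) 15.15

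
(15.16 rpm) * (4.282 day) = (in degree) 3.365e+07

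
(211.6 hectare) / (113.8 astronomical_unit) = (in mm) 0.0001243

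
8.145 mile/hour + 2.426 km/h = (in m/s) 4.315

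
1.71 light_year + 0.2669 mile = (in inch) 6.369e+17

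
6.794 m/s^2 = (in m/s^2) 6.794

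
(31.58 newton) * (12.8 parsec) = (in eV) 7.785e+37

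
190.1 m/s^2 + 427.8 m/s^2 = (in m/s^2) 617.9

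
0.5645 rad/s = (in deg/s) 32.34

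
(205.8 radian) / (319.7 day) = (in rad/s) 7.451e-06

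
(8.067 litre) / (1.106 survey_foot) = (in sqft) 0.2576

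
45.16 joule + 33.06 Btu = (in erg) 3.493e+11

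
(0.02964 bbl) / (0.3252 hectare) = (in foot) 4.754e-06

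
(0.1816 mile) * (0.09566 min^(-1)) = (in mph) 1.042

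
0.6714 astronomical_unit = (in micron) 1.004e+17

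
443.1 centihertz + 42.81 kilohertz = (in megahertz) 0.04281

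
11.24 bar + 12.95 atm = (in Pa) 2.436e+06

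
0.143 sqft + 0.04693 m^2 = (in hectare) 6.022e-06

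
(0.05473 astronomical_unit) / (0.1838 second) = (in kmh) 1.604e+11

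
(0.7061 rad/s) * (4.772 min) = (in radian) 202.2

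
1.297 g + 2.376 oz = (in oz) 2.422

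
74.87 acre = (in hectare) 30.3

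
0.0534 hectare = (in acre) 0.132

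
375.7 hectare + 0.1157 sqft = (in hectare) 375.7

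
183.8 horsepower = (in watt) 1.371e+05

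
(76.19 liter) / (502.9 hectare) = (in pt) 4.295e-05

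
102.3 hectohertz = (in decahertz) 1023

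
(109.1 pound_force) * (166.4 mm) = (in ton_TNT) 1.93e-08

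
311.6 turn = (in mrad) 1.958e+06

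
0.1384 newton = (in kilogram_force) 0.01411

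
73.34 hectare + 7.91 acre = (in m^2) 7.654e+05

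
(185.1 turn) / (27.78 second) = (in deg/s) 2399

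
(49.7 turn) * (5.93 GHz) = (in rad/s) 1.852e+12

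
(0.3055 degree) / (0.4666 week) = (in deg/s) 1.083e-06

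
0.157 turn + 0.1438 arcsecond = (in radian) 0.9865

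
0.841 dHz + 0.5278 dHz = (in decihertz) 1.369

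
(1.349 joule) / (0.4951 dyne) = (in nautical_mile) 147.1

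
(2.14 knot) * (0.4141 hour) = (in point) 4.652e+06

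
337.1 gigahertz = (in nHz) 3.371e+20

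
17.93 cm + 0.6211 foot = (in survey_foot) 1.209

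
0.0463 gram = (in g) 0.0463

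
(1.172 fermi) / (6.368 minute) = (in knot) 5.963e-18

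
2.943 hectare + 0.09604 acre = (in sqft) 3.21e+05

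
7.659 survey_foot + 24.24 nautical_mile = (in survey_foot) 1.473e+05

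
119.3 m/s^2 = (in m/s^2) 119.3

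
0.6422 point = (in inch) 0.008919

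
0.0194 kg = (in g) 19.4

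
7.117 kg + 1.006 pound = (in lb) 16.7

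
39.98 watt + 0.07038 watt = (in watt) 40.05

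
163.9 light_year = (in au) 1.037e+07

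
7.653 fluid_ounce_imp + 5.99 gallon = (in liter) 22.89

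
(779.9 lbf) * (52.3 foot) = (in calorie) 1.322e+04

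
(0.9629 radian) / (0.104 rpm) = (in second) 88.41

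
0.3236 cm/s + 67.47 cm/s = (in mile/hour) 1.516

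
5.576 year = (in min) 2.931e+06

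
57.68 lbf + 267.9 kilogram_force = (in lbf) 648.3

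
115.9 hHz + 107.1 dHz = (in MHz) 0.0116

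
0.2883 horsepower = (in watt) 215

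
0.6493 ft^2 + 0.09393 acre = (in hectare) 0.03802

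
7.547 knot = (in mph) 8.685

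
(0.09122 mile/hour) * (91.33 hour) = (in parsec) 4.345e-13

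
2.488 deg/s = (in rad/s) 0.04342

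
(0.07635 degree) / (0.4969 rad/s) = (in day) 3.104e-08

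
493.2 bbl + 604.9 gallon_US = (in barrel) 507.6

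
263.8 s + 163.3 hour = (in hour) 163.4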